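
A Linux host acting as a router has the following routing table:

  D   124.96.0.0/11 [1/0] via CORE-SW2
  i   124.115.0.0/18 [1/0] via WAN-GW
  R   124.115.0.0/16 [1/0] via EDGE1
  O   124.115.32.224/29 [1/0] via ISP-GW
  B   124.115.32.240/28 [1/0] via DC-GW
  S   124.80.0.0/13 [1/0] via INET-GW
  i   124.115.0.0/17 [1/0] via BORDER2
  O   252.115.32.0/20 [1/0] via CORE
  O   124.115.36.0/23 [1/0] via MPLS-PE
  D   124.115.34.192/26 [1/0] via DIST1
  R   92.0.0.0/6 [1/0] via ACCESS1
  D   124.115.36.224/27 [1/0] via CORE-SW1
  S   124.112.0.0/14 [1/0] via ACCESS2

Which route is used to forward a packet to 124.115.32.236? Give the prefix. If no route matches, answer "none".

124.115.0.0/18

Entries matching 124.115.32.236:
  124.96.0.0/11 (124.96.0.0 - 124.127.255.255)
  124.112.0.0/14 (124.112.0.0 - 124.115.255.255)
  124.115.0.0/16 (124.115.0.0 - 124.115.255.255)
  124.115.0.0/17 (124.115.0.0 - 124.115.127.255)
  124.115.0.0/18 (124.115.0.0 - 124.115.63.255)
Most specific is 124.115.0.0/18.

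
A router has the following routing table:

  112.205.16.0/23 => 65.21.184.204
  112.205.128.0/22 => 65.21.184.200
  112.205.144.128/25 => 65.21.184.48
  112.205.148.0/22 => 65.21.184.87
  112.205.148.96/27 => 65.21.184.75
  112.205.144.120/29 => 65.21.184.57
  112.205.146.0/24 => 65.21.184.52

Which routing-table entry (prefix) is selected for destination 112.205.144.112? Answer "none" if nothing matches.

112.205.144.112 is outside every listed prefix and there is no default route.

none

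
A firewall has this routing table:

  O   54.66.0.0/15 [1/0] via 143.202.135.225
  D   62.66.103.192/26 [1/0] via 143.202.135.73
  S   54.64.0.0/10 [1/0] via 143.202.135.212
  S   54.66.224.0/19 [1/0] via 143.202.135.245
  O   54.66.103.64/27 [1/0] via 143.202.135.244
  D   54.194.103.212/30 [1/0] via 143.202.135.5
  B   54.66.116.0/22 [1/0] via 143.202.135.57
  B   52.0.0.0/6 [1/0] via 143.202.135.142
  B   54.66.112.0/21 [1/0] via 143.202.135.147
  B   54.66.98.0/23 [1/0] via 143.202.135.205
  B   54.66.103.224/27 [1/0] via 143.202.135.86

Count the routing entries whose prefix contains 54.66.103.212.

Prefixes containing 54.66.103.212:
  52.0.0.0/6 (52.0.0.0 - 55.255.255.255)
  54.64.0.0/10 (54.64.0.0 - 54.127.255.255)
  54.66.0.0/15 (54.66.0.0 - 54.67.255.255)
Total matching entries: 3.

3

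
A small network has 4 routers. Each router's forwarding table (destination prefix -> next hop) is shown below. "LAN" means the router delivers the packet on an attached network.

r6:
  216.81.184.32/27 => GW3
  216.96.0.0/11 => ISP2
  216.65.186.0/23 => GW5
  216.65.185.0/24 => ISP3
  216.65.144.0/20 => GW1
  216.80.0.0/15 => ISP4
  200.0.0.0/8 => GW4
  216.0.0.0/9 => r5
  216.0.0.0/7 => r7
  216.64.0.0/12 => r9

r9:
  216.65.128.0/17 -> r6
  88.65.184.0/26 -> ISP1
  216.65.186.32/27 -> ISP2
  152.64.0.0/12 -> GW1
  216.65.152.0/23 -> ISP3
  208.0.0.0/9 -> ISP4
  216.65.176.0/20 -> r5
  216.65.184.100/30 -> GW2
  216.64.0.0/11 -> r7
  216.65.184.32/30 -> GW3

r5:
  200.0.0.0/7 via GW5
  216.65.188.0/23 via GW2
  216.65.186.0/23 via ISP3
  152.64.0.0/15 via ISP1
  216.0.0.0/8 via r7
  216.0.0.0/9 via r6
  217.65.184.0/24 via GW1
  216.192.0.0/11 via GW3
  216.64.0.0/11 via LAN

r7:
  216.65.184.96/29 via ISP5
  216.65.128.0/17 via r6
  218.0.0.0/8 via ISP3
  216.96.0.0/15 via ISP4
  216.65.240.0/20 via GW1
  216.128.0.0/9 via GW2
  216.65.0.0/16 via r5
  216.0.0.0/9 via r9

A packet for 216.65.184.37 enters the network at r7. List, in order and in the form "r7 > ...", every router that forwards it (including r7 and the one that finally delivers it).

At r7: longest match for 216.65.184.37 is 216.65.128.0/17 -> r6
At r6: longest match for 216.65.184.37 is 216.64.0.0/12 -> r9
At r9: longest match for 216.65.184.37 is 216.65.176.0/20 -> r5
At r5: longest match for 216.65.184.37 is 216.64.0.0/11 -> LAN

r7 > r6 > r9 > r5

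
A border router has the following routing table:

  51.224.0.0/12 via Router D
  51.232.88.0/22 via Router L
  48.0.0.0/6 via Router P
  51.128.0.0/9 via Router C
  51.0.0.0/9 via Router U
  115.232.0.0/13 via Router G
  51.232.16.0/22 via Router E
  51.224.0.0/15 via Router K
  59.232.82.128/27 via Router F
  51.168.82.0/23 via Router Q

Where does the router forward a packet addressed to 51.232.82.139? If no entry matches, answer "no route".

Routes whose prefix contains 51.232.82.139:
  48.0.0.0/6 (48.0.0.0 - 51.255.255.255) -> Router P
  51.128.0.0/9 (51.128.0.0 - 51.255.255.255) -> Router C
  51.224.0.0/12 (51.224.0.0 - 51.239.255.255) -> Router D
More-specific entries that do NOT match:
  59.232.82.128/27 (59.232.82.128 - 59.232.82.159) does not contain 51.232.82.139
  51.168.82.0/23 (51.168.82.0 - 51.168.83.255) does not contain 51.232.82.139
  51.232.88.0/22 (51.232.88.0 - 51.232.91.255) does not contain 51.232.82.139
  51.232.16.0/22 (51.232.16.0 - 51.232.19.255) does not contain 51.232.82.139
  51.224.0.0/15 (51.224.0.0 - 51.225.255.255) does not contain 51.232.82.139
  115.232.0.0/13 (115.232.0.0 - 115.239.255.255) does not contain 51.232.82.139
Longest matching prefix is /12 -> next hop Router D.

Router D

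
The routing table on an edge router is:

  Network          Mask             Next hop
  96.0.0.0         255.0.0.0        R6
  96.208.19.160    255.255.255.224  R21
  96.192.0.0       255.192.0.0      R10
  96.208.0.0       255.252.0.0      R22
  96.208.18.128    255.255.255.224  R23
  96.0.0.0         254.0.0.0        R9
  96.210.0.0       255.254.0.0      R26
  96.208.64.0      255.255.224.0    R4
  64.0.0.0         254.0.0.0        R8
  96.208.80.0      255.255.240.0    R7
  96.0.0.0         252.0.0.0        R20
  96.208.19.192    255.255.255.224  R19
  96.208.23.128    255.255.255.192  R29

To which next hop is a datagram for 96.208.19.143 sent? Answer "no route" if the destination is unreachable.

Routes whose prefix contains 96.208.19.143:
  96.0.0.0/6 (96.0.0.0 - 99.255.255.255) -> R20
  96.0.0.0/7 (96.0.0.0 - 97.255.255.255) -> R9
  96.0.0.0/8 (96.0.0.0 - 96.255.255.255) -> R6
  96.192.0.0/10 (96.192.0.0 - 96.255.255.255) -> R10
  96.208.0.0/14 (96.208.0.0 - 96.211.255.255) -> R22
More-specific entries that do NOT match:
  96.208.19.160/27 (96.208.19.160 - 96.208.19.191) does not contain 96.208.19.143
  96.208.18.128/27 (96.208.18.128 - 96.208.18.159) does not contain 96.208.19.143
  96.208.19.192/27 (96.208.19.192 - 96.208.19.223) does not contain 96.208.19.143
  96.208.23.128/26 (96.208.23.128 - 96.208.23.191) does not contain 96.208.19.143
  96.208.80.0/20 (96.208.80.0 - 96.208.95.255) does not contain 96.208.19.143
  96.208.64.0/19 (96.208.64.0 - 96.208.95.255) does not contain 96.208.19.143
  96.210.0.0/15 (96.210.0.0 - 96.211.255.255) does not contain 96.208.19.143
Longest matching prefix is /14 -> next hop R22.

R22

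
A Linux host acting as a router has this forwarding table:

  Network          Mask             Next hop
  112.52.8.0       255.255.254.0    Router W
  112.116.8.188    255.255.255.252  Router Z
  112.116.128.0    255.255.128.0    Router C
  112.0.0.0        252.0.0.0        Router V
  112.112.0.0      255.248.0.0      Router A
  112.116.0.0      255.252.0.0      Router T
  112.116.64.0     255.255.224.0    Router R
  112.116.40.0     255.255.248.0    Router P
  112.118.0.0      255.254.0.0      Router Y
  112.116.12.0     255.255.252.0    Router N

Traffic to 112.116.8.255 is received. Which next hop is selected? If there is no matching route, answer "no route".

Router T

Routes whose prefix contains 112.116.8.255:
  112.0.0.0/6 (112.0.0.0 - 115.255.255.255) -> Router V
  112.112.0.0/13 (112.112.0.0 - 112.119.255.255) -> Router A
  112.116.0.0/14 (112.116.0.0 - 112.119.255.255) -> Router T
More-specific entries that do NOT match:
  112.116.8.188/30 (112.116.8.188 - 112.116.8.191) does not contain 112.116.8.255
  112.52.8.0/23 (112.52.8.0 - 112.52.9.255) does not contain 112.116.8.255
  112.116.12.0/22 (112.116.12.0 - 112.116.15.255) does not contain 112.116.8.255
  112.116.40.0/21 (112.116.40.0 - 112.116.47.255) does not contain 112.116.8.255
  112.116.64.0/19 (112.116.64.0 - 112.116.95.255) does not contain 112.116.8.255
  112.116.128.0/17 (112.116.128.0 - 112.116.255.255) does not contain 112.116.8.255
  112.118.0.0/15 (112.118.0.0 - 112.119.255.255) does not contain 112.116.8.255
Longest matching prefix is /14 -> next hop Router T.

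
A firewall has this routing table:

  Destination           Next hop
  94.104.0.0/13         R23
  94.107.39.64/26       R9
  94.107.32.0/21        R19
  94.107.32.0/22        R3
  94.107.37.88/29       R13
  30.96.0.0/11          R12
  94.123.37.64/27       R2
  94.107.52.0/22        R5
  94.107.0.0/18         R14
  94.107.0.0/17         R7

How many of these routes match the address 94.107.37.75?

Prefixes containing 94.107.37.75:
  94.104.0.0/13 (94.104.0.0 - 94.111.255.255)
  94.107.0.0/17 (94.107.0.0 - 94.107.127.255)
  94.107.0.0/18 (94.107.0.0 - 94.107.63.255)
  94.107.32.0/21 (94.107.32.0 - 94.107.39.255)
Total matching entries: 4.

4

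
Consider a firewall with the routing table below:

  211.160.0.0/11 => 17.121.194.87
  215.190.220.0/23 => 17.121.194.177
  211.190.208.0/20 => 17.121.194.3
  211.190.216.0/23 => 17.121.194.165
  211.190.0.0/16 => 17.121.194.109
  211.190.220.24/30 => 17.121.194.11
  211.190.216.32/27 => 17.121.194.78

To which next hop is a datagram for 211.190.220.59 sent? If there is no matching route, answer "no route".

Routes whose prefix contains 211.190.220.59:
  211.160.0.0/11 (211.160.0.0 - 211.191.255.255) -> 17.121.194.87
  211.190.0.0/16 (211.190.0.0 - 211.190.255.255) -> 17.121.194.109
  211.190.208.0/20 (211.190.208.0 - 211.190.223.255) -> 17.121.194.3
More-specific entries that do NOT match:
  211.190.220.24/30 (211.190.220.24 - 211.190.220.27) does not contain 211.190.220.59
  211.190.216.32/27 (211.190.216.32 - 211.190.216.63) does not contain 211.190.220.59
  215.190.220.0/23 (215.190.220.0 - 215.190.221.255) does not contain 211.190.220.59
  211.190.216.0/23 (211.190.216.0 - 211.190.217.255) does not contain 211.190.220.59
Longest matching prefix is /20 -> next hop 17.121.194.3.

17.121.194.3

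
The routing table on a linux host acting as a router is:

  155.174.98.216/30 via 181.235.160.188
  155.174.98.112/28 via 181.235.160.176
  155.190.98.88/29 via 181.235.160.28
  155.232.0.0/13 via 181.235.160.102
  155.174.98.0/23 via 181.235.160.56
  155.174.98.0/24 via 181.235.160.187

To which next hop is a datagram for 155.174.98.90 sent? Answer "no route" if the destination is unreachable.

Routes whose prefix contains 155.174.98.90:
  155.174.98.0/23 (155.174.98.0 - 155.174.99.255) -> 181.235.160.56
  155.174.98.0/24 (155.174.98.0 - 155.174.98.255) -> 181.235.160.187
More-specific entries that do NOT match:
  155.174.98.216/30 (155.174.98.216 - 155.174.98.219) does not contain 155.174.98.90
  155.190.98.88/29 (155.190.98.88 - 155.190.98.95) does not contain 155.174.98.90
  155.174.98.112/28 (155.174.98.112 - 155.174.98.127) does not contain 155.174.98.90
Longest matching prefix is /24 -> next hop 181.235.160.187.

181.235.160.187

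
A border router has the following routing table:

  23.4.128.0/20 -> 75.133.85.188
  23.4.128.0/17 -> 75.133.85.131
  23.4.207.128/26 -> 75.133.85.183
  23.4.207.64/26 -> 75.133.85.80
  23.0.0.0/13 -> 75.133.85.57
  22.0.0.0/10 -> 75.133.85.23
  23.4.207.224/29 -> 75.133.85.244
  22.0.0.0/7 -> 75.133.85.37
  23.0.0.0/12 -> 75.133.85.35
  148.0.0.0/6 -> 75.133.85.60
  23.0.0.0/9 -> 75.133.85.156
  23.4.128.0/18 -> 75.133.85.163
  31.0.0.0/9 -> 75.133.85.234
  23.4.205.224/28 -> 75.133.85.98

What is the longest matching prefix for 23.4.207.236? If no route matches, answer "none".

Entries matching 23.4.207.236:
  22.0.0.0/7 (22.0.0.0 - 23.255.255.255)
  23.0.0.0/9 (23.0.0.0 - 23.127.255.255)
  23.0.0.0/12 (23.0.0.0 - 23.15.255.255)
  23.0.0.0/13 (23.0.0.0 - 23.7.255.255)
  23.4.128.0/17 (23.4.128.0 - 23.4.255.255)
Most specific is 23.4.128.0/17.

23.4.128.0/17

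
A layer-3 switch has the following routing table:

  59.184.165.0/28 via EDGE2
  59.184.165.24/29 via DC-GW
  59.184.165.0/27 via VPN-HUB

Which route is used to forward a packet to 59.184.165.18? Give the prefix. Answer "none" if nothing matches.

Entries matching 59.184.165.18:
  59.184.165.0/27 (59.184.165.0 - 59.184.165.31)
Most specific is 59.184.165.0/27.

59.184.165.0/27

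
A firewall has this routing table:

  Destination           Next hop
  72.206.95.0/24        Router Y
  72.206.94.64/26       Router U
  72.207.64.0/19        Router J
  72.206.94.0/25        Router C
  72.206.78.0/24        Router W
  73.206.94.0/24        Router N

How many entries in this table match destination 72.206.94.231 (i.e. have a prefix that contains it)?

No listed prefix contains 72.206.94.231.
Total matching entries: 0.

0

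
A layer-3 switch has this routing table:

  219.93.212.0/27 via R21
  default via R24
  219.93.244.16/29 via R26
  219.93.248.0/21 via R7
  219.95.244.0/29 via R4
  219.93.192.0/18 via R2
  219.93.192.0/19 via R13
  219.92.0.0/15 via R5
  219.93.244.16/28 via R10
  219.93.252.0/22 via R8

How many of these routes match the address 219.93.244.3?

3

Prefixes containing 219.93.244.3:
  0.0.0.0/0 (default, matches everything)
  219.92.0.0/15 (219.92.0.0 - 219.93.255.255)
  219.93.192.0/18 (219.93.192.0 - 219.93.255.255)
Total matching entries: 3.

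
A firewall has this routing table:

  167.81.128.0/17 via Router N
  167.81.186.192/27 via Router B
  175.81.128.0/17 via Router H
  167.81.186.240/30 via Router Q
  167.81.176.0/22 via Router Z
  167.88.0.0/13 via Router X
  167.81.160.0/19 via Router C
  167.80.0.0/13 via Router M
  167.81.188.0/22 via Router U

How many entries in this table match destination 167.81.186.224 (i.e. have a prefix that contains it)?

Prefixes containing 167.81.186.224:
  167.80.0.0/13 (167.80.0.0 - 167.87.255.255)
  167.81.128.0/17 (167.81.128.0 - 167.81.255.255)
  167.81.160.0/19 (167.81.160.0 - 167.81.191.255)
Total matching entries: 3.

3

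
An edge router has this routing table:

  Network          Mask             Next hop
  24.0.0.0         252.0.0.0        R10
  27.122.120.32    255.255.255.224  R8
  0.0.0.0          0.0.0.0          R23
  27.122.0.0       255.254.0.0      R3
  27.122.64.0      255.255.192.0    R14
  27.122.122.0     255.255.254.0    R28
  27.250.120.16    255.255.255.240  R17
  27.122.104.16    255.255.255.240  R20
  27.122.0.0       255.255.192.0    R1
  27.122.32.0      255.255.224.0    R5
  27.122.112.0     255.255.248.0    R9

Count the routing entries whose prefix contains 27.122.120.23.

4

Prefixes containing 27.122.120.23:
  0.0.0.0/0 (default, matches everything)
  24.0.0.0/6 (24.0.0.0 - 27.255.255.255)
  27.122.0.0/15 (27.122.0.0 - 27.123.255.255)
  27.122.64.0/18 (27.122.64.0 - 27.122.127.255)
Total matching entries: 4.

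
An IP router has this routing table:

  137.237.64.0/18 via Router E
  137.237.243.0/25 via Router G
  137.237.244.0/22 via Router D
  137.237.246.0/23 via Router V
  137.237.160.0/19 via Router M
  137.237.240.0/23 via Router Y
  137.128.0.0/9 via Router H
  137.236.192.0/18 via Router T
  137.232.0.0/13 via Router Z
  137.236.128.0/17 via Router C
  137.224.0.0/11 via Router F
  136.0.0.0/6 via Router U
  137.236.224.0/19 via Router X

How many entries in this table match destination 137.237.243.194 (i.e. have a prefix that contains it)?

4

Prefixes containing 137.237.243.194:
  136.0.0.0/6 (136.0.0.0 - 139.255.255.255)
  137.128.0.0/9 (137.128.0.0 - 137.255.255.255)
  137.224.0.0/11 (137.224.0.0 - 137.255.255.255)
  137.232.0.0/13 (137.232.0.0 - 137.239.255.255)
Total matching entries: 4.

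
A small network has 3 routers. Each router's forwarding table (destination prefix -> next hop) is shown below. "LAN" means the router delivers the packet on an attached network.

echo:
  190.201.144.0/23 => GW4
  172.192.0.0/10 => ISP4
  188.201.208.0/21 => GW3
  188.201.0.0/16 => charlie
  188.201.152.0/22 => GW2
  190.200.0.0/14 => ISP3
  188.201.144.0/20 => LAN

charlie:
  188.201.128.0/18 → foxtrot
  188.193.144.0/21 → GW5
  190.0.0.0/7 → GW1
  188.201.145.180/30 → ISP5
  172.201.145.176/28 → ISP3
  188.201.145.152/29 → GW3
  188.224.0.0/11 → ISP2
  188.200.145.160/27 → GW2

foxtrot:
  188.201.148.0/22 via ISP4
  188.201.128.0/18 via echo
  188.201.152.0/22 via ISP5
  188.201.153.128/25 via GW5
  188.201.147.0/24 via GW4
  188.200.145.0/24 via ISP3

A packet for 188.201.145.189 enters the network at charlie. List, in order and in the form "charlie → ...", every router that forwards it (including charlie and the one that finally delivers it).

charlie → foxtrot → echo

At charlie: longest match for 188.201.145.189 is 188.201.128.0/18 -> foxtrot
At foxtrot: longest match for 188.201.145.189 is 188.201.128.0/18 -> echo
At echo: longest match for 188.201.145.189 is 188.201.144.0/20 -> LAN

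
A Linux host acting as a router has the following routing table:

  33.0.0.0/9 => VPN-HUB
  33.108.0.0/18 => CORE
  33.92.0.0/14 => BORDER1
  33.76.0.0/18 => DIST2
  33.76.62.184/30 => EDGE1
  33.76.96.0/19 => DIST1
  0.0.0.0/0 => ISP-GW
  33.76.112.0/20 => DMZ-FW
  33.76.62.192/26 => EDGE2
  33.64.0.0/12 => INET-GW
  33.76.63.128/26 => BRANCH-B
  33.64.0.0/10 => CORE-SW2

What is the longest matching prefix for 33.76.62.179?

33.76.0.0/18

Entries matching 33.76.62.179:
  0.0.0.0/0 (default, matches everything)
  33.0.0.0/9 (33.0.0.0 - 33.127.255.255)
  33.64.0.0/10 (33.64.0.0 - 33.127.255.255)
  33.64.0.0/12 (33.64.0.0 - 33.79.255.255)
  33.76.0.0/18 (33.76.0.0 - 33.76.63.255)
Most specific is 33.76.0.0/18.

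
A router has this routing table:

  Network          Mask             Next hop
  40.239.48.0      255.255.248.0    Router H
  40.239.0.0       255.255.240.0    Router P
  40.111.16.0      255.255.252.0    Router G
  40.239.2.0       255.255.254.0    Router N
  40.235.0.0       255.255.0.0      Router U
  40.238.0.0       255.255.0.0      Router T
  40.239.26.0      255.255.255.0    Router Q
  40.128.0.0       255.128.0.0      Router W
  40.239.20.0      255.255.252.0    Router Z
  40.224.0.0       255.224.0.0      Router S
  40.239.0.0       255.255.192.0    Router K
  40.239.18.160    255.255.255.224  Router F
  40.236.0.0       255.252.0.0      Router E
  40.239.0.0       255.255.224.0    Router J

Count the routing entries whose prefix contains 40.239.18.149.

Prefixes containing 40.239.18.149:
  40.128.0.0/9 (40.128.0.0 - 40.255.255.255)
  40.224.0.0/11 (40.224.0.0 - 40.255.255.255)
  40.236.0.0/14 (40.236.0.0 - 40.239.255.255)
  40.239.0.0/18 (40.239.0.0 - 40.239.63.255)
  40.239.0.0/19 (40.239.0.0 - 40.239.31.255)
Total matching entries: 5.

5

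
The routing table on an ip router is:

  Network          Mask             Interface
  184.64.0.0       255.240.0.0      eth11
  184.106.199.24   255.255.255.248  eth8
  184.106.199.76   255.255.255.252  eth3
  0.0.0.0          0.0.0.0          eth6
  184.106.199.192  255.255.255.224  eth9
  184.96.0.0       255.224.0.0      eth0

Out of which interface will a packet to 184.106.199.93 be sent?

Routes whose prefix contains 184.106.199.93:
  0.0.0.0/0 (default, matches everything) -> eth6
  184.96.0.0/11 (184.96.0.0 - 184.127.255.255) -> eth0
More-specific entries that do NOT match:
  184.106.199.76/30 (184.106.199.76 - 184.106.199.79) does not contain 184.106.199.93
  184.106.199.24/29 (184.106.199.24 - 184.106.199.31) does not contain 184.106.199.93
  184.106.199.192/27 (184.106.199.192 - 184.106.199.223) does not contain 184.106.199.93
  184.64.0.0/12 (184.64.0.0 - 184.79.255.255) does not contain 184.106.199.93
Longest matching prefix is /11 -> interface eth0.

eth0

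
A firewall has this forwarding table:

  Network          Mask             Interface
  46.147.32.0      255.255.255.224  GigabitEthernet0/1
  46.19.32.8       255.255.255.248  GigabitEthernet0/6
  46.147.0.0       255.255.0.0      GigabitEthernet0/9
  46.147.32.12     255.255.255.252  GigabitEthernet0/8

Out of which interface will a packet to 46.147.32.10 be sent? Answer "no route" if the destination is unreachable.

Routes whose prefix contains 46.147.32.10:
  46.147.0.0/16 (46.147.0.0 - 46.147.255.255) -> GigabitEthernet0/9
  46.147.32.0/27 (46.147.32.0 - 46.147.32.31) -> GigabitEthernet0/1
More-specific entries that do NOT match:
  46.147.32.12/30 (46.147.32.12 - 46.147.32.15) does not contain 46.147.32.10
  46.19.32.8/29 (46.19.32.8 - 46.19.32.15) does not contain 46.147.32.10
Longest matching prefix is /27 -> interface GigabitEthernet0/1.

GigabitEthernet0/1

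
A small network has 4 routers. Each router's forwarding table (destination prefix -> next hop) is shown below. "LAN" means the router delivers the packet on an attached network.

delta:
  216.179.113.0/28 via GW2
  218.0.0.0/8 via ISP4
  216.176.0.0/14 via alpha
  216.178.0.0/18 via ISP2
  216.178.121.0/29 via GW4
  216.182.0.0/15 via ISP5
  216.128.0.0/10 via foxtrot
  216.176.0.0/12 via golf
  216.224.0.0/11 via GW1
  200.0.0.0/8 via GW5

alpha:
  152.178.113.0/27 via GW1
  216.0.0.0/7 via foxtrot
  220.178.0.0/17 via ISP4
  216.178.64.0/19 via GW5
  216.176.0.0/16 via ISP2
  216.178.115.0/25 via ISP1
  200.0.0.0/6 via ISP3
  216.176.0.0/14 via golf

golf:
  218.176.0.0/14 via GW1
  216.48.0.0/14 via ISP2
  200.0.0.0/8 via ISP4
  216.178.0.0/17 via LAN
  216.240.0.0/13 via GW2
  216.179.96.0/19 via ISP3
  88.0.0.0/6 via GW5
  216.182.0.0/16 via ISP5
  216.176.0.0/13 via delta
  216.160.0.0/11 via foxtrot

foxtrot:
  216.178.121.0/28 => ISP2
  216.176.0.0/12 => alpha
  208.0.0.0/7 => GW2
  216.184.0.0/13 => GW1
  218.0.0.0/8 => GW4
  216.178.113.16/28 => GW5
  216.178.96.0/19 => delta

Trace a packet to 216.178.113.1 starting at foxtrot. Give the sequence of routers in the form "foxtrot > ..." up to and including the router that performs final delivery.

At foxtrot: longest match for 216.178.113.1 is 216.178.96.0/19 -> delta
At delta: longest match for 216.178.113.1 is 216.176.0.0/14 -> alpha
At alpha: longest match for 216.178.113.1 is 216.176.0.0/14 -> golf
At golf: longest match for 216.178.113.1 is 216.178.0.0/17 -> LAN

foxtrot > delta > alpha > golf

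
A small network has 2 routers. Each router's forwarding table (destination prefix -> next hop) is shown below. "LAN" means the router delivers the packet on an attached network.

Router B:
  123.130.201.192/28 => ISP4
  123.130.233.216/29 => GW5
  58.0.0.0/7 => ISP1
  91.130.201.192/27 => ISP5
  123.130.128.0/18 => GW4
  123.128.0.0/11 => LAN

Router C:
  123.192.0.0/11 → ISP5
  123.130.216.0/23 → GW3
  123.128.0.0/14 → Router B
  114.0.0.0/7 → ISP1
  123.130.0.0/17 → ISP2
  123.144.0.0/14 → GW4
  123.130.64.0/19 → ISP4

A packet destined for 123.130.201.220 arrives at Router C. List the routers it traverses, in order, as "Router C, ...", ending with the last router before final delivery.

At Router C: longest match for 123.130.201.220 is 123.128.0.0/14 -> Router B
At Router B: longest match for 123.130.201.220 is 123.128.0.0/11 -> LAN

Router C, Router B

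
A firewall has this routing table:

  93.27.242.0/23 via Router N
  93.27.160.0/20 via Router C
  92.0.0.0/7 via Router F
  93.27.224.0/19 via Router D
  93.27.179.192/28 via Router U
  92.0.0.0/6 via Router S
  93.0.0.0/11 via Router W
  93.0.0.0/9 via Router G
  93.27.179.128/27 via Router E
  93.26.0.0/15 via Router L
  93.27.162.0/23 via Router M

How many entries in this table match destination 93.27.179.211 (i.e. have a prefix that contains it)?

Prefixes containing 93.27.179.211:
  92.0.0.0/6 (92.0.0.0 - 95.255.255.255)
  92.0.0.0/7 (92.0.0.0 - 93.255.255.255)
  93.0.0.0/9 (93.0.0.0 - 93.127.255.255)
  93.0.0.0/11 (93.0.0.0 - 93.31.255.255)
  93.26.0.0/15 (93.26.0.0 - 93.27.255.255)
Total matching entries: 5.

5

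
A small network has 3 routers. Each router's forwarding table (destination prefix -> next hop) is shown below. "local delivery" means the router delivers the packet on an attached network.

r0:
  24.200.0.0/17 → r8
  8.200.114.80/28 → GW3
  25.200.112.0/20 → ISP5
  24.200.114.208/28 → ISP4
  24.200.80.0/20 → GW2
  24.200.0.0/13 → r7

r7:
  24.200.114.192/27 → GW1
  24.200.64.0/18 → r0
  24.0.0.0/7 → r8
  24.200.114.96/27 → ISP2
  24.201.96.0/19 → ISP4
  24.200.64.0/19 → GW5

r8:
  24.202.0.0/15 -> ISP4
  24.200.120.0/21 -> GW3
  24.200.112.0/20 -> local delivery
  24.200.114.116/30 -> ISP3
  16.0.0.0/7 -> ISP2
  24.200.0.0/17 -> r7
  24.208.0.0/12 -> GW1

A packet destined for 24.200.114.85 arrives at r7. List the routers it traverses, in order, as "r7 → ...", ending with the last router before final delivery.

At r7: longest match for 24.200.114.85 is 24.200.64.0/18 -> r0
At r0: longest match for 24.200.114.85 is 24.200.0.0/17 -> r8
At r8: longest match for 24.200.114.85 is 24.200.112.0/20 -> local delivery

r7 → r0 → r8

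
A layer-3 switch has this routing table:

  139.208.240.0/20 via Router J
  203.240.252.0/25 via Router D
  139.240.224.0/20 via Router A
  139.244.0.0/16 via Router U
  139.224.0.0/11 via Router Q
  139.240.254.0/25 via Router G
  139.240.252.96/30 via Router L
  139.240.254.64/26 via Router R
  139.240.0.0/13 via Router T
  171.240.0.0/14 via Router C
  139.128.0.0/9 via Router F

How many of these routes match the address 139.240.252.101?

Prefixes containing 139.240.252.101:
  139.128.0.0/9 (139.128.0.0 - 139.255.255.255)
  139.224.0.0/11 (139.224.0.0 - 139.255.255.255)
  139.240.0.0/13 (139.240.0.0 - 139.247.255.255)
Total matching entries: 3.

3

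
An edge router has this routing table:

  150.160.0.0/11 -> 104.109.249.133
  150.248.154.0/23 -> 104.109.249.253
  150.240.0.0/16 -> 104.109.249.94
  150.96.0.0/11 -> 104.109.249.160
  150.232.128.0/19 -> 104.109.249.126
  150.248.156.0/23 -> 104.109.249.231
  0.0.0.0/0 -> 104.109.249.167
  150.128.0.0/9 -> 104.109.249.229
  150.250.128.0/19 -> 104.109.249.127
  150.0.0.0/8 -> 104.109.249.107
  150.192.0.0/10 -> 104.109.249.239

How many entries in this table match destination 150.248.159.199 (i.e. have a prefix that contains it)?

Prefixes containing 150.248.159.199:
  0.0.0.0/0 (default, matches everything)
  150.0.0.0/8 (150.0.0.0 - 150.255.255.255)
  150.128.0.0/9 (150.128.0.0 - 150.255.255.255)
  150.192.0.0/10 (150.192.0.0 - 150.255.255.255)
Total matching entries: 4.

4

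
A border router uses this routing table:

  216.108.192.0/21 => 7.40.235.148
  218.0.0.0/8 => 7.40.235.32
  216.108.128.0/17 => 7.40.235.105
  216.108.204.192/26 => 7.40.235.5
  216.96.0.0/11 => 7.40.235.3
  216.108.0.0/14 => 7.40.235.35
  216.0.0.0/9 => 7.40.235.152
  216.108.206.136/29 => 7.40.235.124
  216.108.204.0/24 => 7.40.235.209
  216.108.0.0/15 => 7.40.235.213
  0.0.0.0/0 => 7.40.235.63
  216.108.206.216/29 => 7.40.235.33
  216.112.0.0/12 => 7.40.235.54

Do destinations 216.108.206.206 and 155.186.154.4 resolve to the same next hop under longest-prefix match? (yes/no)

216.108.206.206: longest match 216.108.128.0/17 -> 7.40.235.105
155.186.154.4: longest match 0.0.0.0/0 -> 7.40.235.63

no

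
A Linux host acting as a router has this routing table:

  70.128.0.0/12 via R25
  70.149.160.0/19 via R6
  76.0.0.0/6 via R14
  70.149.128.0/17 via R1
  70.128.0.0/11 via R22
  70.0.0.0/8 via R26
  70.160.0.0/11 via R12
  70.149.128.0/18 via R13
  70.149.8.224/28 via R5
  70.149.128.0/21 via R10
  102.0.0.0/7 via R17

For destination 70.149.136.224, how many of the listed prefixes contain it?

Prefixes containing 70.149.136.224:
  70.0.0.0/8 (70.0.0.0 - 70.255.255.255)
  70.128.0.0/11 (70.128.0.0 - 70.159.255.255)
  70.149.128.0/17 (70.149.128.0 - 70.149.255.255)
  70.149.128.0/18 (70.149.128.0 - 70.149.191.255)
Total matching entries: 4.

4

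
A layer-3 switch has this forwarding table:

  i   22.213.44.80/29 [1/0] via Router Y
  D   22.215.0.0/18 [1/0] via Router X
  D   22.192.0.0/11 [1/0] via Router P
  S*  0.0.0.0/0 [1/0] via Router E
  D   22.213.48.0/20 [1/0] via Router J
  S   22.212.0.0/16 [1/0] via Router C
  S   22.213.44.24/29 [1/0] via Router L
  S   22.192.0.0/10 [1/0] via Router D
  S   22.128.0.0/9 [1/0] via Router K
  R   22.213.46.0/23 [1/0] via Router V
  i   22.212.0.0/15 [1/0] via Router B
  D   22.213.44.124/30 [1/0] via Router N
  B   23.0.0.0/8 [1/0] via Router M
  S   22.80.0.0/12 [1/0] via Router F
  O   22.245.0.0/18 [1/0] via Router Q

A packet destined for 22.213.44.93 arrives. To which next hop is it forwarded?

Router B

Routes whose prefix contains 22.213.44.93:
  0.0.0.0/0 (default, matches everything) -> Router E
  22.128.0.0/9 (22.128.0.0 - 22.255.255.255) -> Router K
  22.192.0.0/10 (22.192.0.0 - 22.255.255.255) -> Router D
  22.192.0.0/11 (22.192.0.0 - 22.223.255.255) -> Router P
  22.212.0.0/15 (22.212.0.0 - 22.213.255.255) -> Router B
More-specific entries that do NOT match:
  22.213.44.124/30 (22.213.44.124 - 22.213.44.127) does not contain 22.213.44.93
  22.213.44.80/29 (22.213.44.80 - 22.213.44.87) does not contain 22.213.44.93
  22.213.44.24/29 (22.213.44.24 - 22.213.44.31) does not contain 22.213.44.93
  22.213.46.0/23 (22.213.46.0 - 22.213.47.255) does not contain 22.213.44.93
  22.213.48.0/20 (22.213.48.0 - 22.213.63.255) does not contain 22.213.44.93
  22.215.0.0/18 (22.215.0.0 - 22.215.63.255) does not contain 22.213.44.93
  22.245.0.0/18 (22.245.0.0 - 22.245.63.255) does not contain 22.213.44.93
  22.212.0.0/16 (22.212.0.0 - 22.212.255.255) does not contain 22.213.44.93
Longest matching prefix is /15 -> next hop Router B.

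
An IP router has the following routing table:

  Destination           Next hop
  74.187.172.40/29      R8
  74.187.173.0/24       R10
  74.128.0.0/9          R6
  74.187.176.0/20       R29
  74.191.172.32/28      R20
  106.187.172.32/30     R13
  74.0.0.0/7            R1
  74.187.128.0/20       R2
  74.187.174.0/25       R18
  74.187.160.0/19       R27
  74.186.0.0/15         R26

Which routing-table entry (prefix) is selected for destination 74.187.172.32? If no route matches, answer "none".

Entries matching 74.187.172.32:
  74.0.0.0/7 (74.0.0.0 - 75.255.255.255)
  74.128.0.0/9 (74.128.0.0 - 74.255.255.255)
  74.186.0.0/15 (74.186.0.0 - 74.187.255.255)
  74.187.160.0/19 (74.187.160.0 - 74.187.191.255)
Most specific is 74.187.160.0/19.

74.187.160.0/19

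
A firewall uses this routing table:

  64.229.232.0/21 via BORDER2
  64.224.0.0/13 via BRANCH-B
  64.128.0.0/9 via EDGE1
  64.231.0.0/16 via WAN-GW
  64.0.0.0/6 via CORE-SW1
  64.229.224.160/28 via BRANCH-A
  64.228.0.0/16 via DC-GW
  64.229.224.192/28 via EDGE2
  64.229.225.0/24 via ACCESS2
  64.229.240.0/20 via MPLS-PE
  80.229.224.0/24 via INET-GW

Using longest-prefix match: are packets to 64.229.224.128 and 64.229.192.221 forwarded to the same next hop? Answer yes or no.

64.229.224.128: longest match 64.224.0.0/13 -> BRANCH-B
64.229.192.221: longest match 64.224.0.0/13 -> BRANCH-B

yes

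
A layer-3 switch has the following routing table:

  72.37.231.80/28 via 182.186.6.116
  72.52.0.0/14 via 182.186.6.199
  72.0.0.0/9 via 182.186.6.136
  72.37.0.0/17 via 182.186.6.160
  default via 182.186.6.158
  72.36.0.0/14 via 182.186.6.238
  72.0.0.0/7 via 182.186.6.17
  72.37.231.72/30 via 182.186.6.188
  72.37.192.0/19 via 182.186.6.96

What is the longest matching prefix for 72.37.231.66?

Entries matching 72.37.231.66:
  0.0.0.0/0 (default, matches everything)
  72.0.0.0/7 (72.0.0.0 - 73.255.255.255)
  72.0.0.0/9 (72.0.0.0 - 72.127.255.255)
  72.36.0.0/14 (72.36.0.0 - 72.39.255.255)
Most specific is 72.36.0.0/14.

72.36.0.0/14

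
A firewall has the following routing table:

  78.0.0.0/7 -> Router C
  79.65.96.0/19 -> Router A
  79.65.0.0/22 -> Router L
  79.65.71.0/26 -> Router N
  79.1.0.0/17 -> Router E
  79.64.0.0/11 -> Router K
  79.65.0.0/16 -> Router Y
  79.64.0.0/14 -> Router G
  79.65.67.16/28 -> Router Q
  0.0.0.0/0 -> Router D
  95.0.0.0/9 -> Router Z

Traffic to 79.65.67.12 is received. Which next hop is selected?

Routes whose prefix contains 79.65.67.12:
  0.0.0.0/0 (default, matches everything) -> Router D
  78.0.0.0/7 (78.0.0.0 - 79.255.255.255) -> Router C
  79.64.0.0/11 (79.64.0.0 - 79.95.255.255) -> Router K
  79.64.0.0/14 (79.64.0.0 - 79.67.255.255) -> Router G
  79.65.0.0/16 (79.65.0.0 - 79.65.255.255) -> Router Y
More-specific entries that do NOT match:
  79.65.67.16/28 (79.65.67.16 - 79.65.67.31) does not contain 79.65.67.12
  79.65.71.0/26 (79.65.71.0 - 79.65.71.63) does not contain 79.65.67.12
  79.65.0.0/22 (79.65.0.0 - 79.65.3.255) does not contain 79.65.67.12
  79.65.96.0/19 (79.65.96.0 - 79.65.127.255) does not contain 79.65.67.12
  79.1.0.0/17 (79.1.0.0 - 79.1.127.255) does not contain 79.65.67.12
Longest matching prefix is /16 -> next hop Router Y.

Router Y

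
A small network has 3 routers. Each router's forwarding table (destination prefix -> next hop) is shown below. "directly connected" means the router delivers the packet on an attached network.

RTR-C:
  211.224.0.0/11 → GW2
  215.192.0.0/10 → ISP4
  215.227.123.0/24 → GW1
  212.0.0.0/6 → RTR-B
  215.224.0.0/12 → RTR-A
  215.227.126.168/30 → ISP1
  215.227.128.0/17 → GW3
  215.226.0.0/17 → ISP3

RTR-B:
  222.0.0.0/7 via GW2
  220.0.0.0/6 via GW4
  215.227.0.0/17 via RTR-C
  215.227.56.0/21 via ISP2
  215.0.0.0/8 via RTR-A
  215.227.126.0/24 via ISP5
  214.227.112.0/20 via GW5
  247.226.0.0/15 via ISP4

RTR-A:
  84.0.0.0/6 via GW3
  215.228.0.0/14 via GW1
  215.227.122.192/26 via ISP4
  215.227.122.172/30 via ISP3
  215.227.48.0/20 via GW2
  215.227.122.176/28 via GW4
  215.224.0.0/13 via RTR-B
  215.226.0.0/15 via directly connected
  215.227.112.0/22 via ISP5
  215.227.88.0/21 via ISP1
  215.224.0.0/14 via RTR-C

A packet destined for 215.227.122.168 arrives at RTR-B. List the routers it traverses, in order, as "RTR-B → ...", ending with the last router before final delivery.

At RTR-B: longest match for 215.227.122.168 is 215.227.0.0/17 -> RTR-C
At RTR-C: longest match for 215.227.122.168 is 215.224.0.0/12 -> RTR-A
At RTR-A: longest match for 215.227.122.168 is 215.226.0.0/15 -> directly connected

RTR-B → RTR-C → RTR-A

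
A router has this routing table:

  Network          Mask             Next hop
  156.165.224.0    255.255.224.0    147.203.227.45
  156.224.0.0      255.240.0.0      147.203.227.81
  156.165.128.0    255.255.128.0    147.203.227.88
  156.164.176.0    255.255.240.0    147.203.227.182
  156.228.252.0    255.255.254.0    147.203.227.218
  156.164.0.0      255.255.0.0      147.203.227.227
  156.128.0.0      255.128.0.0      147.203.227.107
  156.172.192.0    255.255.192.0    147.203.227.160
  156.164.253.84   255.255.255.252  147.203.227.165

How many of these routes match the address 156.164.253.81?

Prefixes containing 156.164.253.81:
  156.128.0.0/9 (156.128.0.0 - 156.255.255.255)
  156.164.0.0/16 (156.164.0.0 - 156.164.255.255)
Total matching entries: 2.

2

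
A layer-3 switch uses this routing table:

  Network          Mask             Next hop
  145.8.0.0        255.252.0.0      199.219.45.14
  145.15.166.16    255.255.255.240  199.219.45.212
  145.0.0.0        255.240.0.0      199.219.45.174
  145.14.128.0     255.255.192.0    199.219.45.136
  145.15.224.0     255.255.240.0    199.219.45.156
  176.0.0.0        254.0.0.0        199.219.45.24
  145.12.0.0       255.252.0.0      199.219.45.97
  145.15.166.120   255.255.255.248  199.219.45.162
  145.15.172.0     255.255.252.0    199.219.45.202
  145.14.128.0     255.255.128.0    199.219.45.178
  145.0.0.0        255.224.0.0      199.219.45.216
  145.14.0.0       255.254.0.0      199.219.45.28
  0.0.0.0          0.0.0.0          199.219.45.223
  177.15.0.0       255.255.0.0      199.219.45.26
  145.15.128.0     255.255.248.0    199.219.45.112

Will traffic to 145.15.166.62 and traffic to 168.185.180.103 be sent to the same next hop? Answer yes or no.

145.15.166.62: longest match 145.14.0.0/15 -> 199.219.45.28
168.185.180.103: longest match 0.0.0.0/0 -> 199.219.45.223

no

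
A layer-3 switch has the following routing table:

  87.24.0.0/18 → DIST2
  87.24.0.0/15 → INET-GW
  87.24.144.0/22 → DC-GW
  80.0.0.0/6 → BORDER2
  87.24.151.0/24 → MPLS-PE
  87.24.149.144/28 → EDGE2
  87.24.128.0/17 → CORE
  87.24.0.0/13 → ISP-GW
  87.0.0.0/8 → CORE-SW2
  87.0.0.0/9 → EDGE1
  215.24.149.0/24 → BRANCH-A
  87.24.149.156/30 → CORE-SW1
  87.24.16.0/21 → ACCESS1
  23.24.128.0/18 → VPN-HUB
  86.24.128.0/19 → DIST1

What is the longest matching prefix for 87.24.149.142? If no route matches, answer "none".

87.24.128.0/17

Entries matching 87.24.149.142:
  87.0.0.0/8 (87.0.0.0 - 87.255.255.255)
  87.0.0.0/9 (87.0.0.0 - 87.127.255.255)
  87.24.0.0/13 (87.24.0.0 - 87.31.255.255)
  87.24.0.0/15 (87.24.0.0 - 87.25.255.255)
  87.24.128.0/17 (87.24.128.0 - 87.24.255.255)
Most specific is 87.24.128.0/17.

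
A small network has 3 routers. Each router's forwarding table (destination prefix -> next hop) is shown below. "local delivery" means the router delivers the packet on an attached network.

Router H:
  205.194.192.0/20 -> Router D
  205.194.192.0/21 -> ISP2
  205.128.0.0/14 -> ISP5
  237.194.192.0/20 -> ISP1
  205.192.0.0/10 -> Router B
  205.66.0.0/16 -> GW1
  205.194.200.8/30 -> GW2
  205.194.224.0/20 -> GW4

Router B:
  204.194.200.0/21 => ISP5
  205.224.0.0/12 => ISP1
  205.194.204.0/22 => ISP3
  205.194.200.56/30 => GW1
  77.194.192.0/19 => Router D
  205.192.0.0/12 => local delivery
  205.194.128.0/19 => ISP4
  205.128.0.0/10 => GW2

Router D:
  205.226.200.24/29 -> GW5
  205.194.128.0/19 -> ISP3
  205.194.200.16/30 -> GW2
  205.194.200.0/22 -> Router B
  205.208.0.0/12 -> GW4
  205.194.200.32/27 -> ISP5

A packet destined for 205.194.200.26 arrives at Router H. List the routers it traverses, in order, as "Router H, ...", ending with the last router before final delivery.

Router H, Router D, Router B

At Router H: longest match for 205.194.200.26 is 205.194.192.0/20 -> Router D
At Router D: longest match for 205.194.200.26 is 205.194.200.0/22 -> Router B
At Router B: longest match for 205.194.200.26 is 205.192.0.0/12 -> local delivery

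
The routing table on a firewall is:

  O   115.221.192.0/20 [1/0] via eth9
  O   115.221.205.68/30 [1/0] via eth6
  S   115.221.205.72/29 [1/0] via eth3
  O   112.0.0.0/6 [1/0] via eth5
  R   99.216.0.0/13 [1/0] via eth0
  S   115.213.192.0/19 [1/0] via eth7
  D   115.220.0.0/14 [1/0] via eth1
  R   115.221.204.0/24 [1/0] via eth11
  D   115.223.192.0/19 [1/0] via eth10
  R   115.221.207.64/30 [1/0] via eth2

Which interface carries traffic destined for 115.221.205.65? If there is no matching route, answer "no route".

Routes whose prefix contains 115.221.205.65:
  112.0.0.0/6 (112.0.0.0 - 115.255.255.255) -> eth5
  115.220.0.0/14 (115.220.0.0 - 115.223.255.255) -> eth1
  115.221.192.0/20 (115.221.192.0 - 115.221.207.255) -> eth9
More-specific entries that do NOT match:
  115.221.205.68/30 (115.221.205.68 - 115.221.205.71) does not contain 115.221.205.65
  115.221.207.64/30 (115.221.207.64 - 115.221.207.67) does not contain 115.221.205.65
  115.221.205.72/29 (115.221.205.72 - 115.221.205.79) does not contain 115.221.205.65
  115.221.204.0/24 (115.221.204.0 - 115.221.204.255) does not contain 115.221.205.65
Longest matching prefix is /20 -> interface eth9.

eth9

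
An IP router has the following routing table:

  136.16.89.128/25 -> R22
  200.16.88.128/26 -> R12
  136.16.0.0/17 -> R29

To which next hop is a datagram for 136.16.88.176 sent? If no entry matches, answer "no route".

R29

Routes whose prefix contains 136.16.88.176:
  136.16.0.0/17 (136.16.0.0 - 136.16.127.255) -> R29
More-specific entries that do NOT match:
  200.16.88.128/26 (200.16.88.128 - 200.16.88.191) does not contain 136.16.88.176
  136.16.89.128/25 (136.16.89.128 - 136.16.89.255) does not contain 136.16.88.176
Longest matching prefix is /17 -> next hop R29.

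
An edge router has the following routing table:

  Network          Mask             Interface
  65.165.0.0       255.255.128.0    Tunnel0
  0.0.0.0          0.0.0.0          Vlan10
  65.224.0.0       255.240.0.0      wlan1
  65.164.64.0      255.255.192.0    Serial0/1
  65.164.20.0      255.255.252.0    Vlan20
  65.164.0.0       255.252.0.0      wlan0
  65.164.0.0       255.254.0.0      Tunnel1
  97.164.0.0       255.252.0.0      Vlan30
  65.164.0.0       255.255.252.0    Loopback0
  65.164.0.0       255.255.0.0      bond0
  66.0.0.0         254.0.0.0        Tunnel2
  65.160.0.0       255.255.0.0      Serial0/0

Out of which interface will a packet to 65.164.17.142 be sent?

bond0

Routes whose prefix contains 65.164.17.142:
  0.0.0.0/0 (default, matches everything) -> Vlan10
  65.164.0.0/14 (65.164.0.0 - 65.167.255.255) -> wlan0
  65.164.0.0/15 (65.164.0.0 - 65.165.255.255) -> Tunnel1
  65.164.0.0/16 (65.164.0.0 - 65.164.255.255) -> bond0
More-specific entries that do NOT match:
  65.164.20.0/22 (65.164.20.0 - 65.164.23.255) does not contain 65.164.17.142
  65.164.0.0/22 (65.164.0.0 - 65.164.3.255) does not contain 65.164.17.142
  65.164.64.0/18 (65.164.64.0 - 65.164.127.255) does not contain 65.164.17.142
  65.165.0.0/17 (65.165.0.0 - 65.165.127.255) does not contain 65.164.17.142
Longest matching prefix is /16 -> interface bond0.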